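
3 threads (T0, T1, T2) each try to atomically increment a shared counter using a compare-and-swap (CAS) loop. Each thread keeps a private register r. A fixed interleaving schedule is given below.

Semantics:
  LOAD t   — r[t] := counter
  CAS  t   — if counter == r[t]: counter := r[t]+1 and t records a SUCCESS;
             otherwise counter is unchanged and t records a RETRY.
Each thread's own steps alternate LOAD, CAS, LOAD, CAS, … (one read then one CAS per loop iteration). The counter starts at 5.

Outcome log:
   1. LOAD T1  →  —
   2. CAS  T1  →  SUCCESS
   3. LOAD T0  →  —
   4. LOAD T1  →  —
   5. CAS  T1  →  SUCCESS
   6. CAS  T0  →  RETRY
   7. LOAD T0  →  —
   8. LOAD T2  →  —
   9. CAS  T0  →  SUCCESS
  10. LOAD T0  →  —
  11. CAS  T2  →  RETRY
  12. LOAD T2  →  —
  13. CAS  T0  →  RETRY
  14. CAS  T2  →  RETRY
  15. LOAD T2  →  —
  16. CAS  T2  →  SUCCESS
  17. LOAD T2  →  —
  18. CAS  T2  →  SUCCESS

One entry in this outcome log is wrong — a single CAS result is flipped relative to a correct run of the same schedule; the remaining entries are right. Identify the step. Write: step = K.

step = 13

Re-executing:
step 1: T1 LOAD ⇒ load; ctr=5 reg=5
step 2: T1 CAS ⇒ ok; ctr=6 reg=5
step 3: T0 LOAD ⇒ load; ctr=6 reg=6
step 4: T1 LOAD ⇒ load; ctr=6 reg=6
step 5: T1 CAS ⇒ ok; ctr=7 reg=6
step 6: T0 CAS ⇒ retry; ctr=7 reg=6
step 7: T0 LOAD ⇒ load; ctr=7 reg=7
step 8: T2 LOAD ⇒ load; ctr=7 reg=7
step 9: T0 CAS ⇒ ok; ctr=8 reg=7
step 10: T0 LOAD ⇒ load; ctr=8 reg=8
step 11: T2 CAS ⇒ retry; ctr=8 reg=7
step 12: T2 LOAD ⇒ load; ctr=8 reg=8
step 13: T0 CAS ⇒ ok; ctr=9 reg=8
step 14: T2 CAS ⇒ retry; ctr=9 reg=8
step 15: T2 LOAD ⇒ load; ctr=9 reg=9
step 16: T2 CAS ⇒ ok; ctr=10 reg=9
step 17: T2 LOAD ⇒ load; ctr=10 reg=10
step 18: T2 CAS ⇒ ok; ctr=11 reg=10
Mismatch at 13.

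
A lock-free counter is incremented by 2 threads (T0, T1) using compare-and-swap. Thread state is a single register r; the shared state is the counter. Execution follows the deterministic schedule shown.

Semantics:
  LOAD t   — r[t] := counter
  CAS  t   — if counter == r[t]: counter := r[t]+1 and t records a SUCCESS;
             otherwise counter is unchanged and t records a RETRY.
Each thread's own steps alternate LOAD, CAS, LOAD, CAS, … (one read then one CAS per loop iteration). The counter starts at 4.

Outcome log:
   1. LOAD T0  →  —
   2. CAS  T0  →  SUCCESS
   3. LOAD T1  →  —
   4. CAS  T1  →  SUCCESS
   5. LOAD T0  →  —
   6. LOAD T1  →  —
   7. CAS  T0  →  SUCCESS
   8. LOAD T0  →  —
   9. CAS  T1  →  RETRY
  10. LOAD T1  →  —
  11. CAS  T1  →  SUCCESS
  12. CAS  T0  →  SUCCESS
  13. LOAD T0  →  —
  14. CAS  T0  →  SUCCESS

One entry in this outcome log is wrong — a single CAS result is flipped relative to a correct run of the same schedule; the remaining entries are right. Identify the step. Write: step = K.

Reference trace:
#1 T0 reads 4
#2 T0 CAS(4→5) writes; counter now 5
#3 T1 reads 5
#4 T1 CAS(5→6) writes; counter now 6
#5 T0 reads 6
#6 T1 reads 6
#7 T0 CAS(6→7) writes; counter now 7
#8 T0 reads 7
#9 T1 CAS(6→7) fails; counter now 7
#10 T1 reads 7
#11 T1 CAS(7→8) writes; counter now 8
#12 T0 CAS(7→8) fails; counter now 8
#13 T0 reads 8
#14 T0 CAS(8→9) writes; counter now 9
Mismatch at 12.

step = 12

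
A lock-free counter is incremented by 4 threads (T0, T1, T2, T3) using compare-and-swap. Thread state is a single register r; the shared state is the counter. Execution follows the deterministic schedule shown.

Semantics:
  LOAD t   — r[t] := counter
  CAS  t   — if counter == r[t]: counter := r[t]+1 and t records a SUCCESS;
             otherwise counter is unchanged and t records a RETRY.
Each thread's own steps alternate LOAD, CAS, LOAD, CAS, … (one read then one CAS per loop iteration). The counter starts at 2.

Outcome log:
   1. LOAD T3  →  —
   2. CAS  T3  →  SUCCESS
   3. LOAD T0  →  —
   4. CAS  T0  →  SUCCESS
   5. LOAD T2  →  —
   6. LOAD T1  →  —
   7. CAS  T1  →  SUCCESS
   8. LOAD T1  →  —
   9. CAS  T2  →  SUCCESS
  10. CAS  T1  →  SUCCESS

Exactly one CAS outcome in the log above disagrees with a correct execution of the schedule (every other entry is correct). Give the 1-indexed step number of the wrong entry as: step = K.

step = 9

Correct run:
1. LOAD T3 → mem=2 r[T3]=2 [LOAD]
2. CAS T3 → mem=3 r[T3]=2 [OK]
3. LOAD T0 → mem=3 r[T0]=3 [LOAD]
4. CAS T0 → mem=4 r[T0]=3 [OK]
5. LOAD T2 → mem=4 r[T2]=4 [LOAD]
6. LOAD T1 → mem=4 r[T1]=4 [LOAD]
7. CAS T1 → mem=5 r[T1]=4 [OK]
8. LOAD T1 → mem=5 r[T1]=5 [LOAD]
9. CAS T2 → mem=5 r[T2]=4 [RETRY]
10. CAS T1 → mem=6 r[T1]=5 [OK]
Mismatch at 9.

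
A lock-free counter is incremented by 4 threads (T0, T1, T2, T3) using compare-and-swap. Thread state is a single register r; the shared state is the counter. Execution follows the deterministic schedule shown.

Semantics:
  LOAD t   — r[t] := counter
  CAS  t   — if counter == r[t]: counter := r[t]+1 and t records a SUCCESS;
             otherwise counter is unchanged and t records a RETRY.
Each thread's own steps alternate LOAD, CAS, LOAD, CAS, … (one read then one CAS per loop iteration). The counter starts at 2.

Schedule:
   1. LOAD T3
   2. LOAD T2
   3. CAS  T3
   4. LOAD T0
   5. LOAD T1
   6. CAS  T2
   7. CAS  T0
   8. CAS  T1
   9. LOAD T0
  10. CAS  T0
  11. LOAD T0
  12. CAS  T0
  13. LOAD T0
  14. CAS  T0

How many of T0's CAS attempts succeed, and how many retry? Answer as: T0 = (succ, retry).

1. LOAD T3 → mem=2 r[T3]=2 [LOAD]
2. LOAD T2 → mem=2 r[T2]=2 [LOAD]
3. CAS T3 → mem=3 r[T3]=2 [OK]
4. LOAD T0 → mem=3 r[T0]=3 [LOAD]
5. LOAD T1 → mem=3 r[T1]=3 [LOAD]
6. CAS T2 → mem=3 r[T2]=2 [RETRY]
7. CAS T0 → mem=4 r[T0]=3 [OK]
8. CAS T1 → mem=4 r[T1]=3 [RETRY]
9. LOAD T0 → mem=4 r[T0]=4 [LOAD]
10. CAS T0 → mem=5 r[T0]=4 [OK]
11. LOAD T0 → mem=5 r[T0]=5 [LOAD]
12. CAS T0 → mem=6 r[T0]=5 [OK]
13. LOAD T0 → mem=6 r[T0]=6 [LOAD]
14. CAS T0 → mem=7 r[T0]=6 [OK]

T0 = (4, 0)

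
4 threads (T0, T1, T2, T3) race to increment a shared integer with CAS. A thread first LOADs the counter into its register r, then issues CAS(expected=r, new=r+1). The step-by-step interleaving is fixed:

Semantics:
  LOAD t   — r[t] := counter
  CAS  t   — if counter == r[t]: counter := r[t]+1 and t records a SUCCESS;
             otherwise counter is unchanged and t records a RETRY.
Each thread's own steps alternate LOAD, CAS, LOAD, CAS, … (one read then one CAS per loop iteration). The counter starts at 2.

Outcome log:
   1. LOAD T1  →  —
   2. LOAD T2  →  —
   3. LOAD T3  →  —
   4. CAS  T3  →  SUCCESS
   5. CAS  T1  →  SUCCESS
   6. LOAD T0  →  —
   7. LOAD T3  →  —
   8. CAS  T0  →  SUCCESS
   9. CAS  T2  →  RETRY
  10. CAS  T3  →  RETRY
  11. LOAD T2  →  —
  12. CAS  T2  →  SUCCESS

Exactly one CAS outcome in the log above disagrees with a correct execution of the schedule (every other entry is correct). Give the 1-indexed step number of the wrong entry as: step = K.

step = 5

Reference trace:
   1) LOAD T1:  M=2  r_T1=2
   2) LOAD T2:  M=2  r_T2=2
   3) LOAD T3:  M=2  r_T3=2
   4) CAS  T3:  M=3  r_T3=2 ✓
   5) CAS  T1:  M=3  r_T1=2 ✗
   6) LOAD T0:  M=3  r_T0=3
   7) LOAD T3:  M=3  r_T3=3
   8) CAS  T0:  M=4  r_T0=3 ✓
   9) CAS  T2:  M=4  r_T2=2 ✗
  10) CAS  T3:  M=4  r_T3=3 ✗
  11) LOAD T2:  M=4  r_T2=4
  12) CAS  T2:  M=5  r_T2=4 ✓
Flip is step 5.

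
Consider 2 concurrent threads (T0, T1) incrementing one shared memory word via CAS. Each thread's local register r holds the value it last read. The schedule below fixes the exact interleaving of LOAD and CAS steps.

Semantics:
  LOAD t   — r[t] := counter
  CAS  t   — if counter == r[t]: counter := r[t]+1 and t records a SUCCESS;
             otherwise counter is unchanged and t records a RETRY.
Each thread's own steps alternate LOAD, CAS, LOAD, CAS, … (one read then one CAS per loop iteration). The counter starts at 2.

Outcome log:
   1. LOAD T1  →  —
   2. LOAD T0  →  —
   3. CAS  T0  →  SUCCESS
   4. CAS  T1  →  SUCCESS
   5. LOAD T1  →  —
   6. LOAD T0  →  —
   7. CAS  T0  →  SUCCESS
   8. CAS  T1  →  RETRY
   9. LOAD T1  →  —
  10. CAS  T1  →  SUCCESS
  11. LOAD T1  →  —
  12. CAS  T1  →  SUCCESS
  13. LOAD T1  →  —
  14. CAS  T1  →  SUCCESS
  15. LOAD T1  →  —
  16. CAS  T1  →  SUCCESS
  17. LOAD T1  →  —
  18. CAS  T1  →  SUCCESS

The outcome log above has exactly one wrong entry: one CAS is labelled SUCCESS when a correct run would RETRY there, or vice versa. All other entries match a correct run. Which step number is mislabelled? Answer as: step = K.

step = 4

Correct run:
[1] T1.load  rd  (counter 2, T1.r 2)
[2] T0.load  rd  (counter 2, T0.r 2)
[3] T0.cas  hit  (counter 3, T0.r 2)
[4] T1.cas  miss  (counter 3, T1.r 2)
[5] T1.load  rd  (counter 3, T1.r 3)
[6] T0.load  rd  (counter 3, T0.r 3)
[7] T0.cas  hit  (counter 4, T0.r 3)
[8] T1.cas  miss  (counter 4, T1.r 3)
[9] T1.load  rd  (counter 4, T1.r 4)
[10] T1.cas  hit  (counter 5, T1.r 4)
[11] T1.load  rd  (counter 5, T1.r 5)
[12] T1.cas  hit  (counter 6, T1.r 5)
[13] T1.load  rd  (counter 6, T1.r 6)
[14] T1.cas  hit  (counter 7, T1.r 6)
[15] T1.load  rd  (counter 7, T1.r 7)
[16] T1.cas  hit  (counter 8, T1.r 7)
[17] T1.load  rd  (counter 8, T1.r 8)
[18] T1.cas  hit  (counter 9, T1.r 8)
Flip is step 4.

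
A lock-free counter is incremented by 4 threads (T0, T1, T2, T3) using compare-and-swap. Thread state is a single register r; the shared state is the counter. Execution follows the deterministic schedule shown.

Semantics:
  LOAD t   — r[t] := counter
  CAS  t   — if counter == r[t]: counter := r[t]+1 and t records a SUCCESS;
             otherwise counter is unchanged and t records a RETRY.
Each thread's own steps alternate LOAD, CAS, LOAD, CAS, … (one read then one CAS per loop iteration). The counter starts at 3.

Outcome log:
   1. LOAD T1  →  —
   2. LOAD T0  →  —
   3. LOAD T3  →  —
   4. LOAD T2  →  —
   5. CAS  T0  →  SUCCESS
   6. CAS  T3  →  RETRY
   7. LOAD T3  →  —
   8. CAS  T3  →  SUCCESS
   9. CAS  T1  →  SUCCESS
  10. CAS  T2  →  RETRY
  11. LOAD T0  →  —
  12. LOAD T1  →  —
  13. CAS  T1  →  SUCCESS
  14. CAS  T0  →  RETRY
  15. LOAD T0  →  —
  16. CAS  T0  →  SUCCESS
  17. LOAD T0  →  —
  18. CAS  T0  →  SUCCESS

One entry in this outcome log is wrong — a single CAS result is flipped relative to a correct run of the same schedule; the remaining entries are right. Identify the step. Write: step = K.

Correct run:
   1) LOAD T1:  M=3  r_T1=3
   2) LOAD T0:  M=3  r_T0=3
   3) LOAD T3:  M=3  r_T3=3
   4) LOAD T2:  M=3  r_T2=3
   5) CAS  T0:  M=4  r_T0=3 ✓
   6) CAS  T3:  M=4  r_T3=3 ✗
   7) LOAD T3:  M=4  r_T3=4
   8) CAS  T3:  M=5  r_T3=4 ✓
   9) CAS  T1:  M=5  r_T1=3 ✗
  10) CAS  T2:  M=5  r_T2=3 ✗
  11) LOAD T0:  M=5  r_T0=5
  12) LOAD T1:  M=5  r_T1=5
  13) CAS  T1:  M=6  r_T1=5 ✓
  14) CAS  T0:  M=6  r_T0=5 ✗
  15) LOAD T0:  M=6  r_T0=6
  16) CAS  T0:  M=7  r_T0=6 ✓
  17) LOAD T0:  M=7  r_T0=7
  18) CAS  T0:  M=8  r_T0=7 ✓
Mismatch at 9.

step = 9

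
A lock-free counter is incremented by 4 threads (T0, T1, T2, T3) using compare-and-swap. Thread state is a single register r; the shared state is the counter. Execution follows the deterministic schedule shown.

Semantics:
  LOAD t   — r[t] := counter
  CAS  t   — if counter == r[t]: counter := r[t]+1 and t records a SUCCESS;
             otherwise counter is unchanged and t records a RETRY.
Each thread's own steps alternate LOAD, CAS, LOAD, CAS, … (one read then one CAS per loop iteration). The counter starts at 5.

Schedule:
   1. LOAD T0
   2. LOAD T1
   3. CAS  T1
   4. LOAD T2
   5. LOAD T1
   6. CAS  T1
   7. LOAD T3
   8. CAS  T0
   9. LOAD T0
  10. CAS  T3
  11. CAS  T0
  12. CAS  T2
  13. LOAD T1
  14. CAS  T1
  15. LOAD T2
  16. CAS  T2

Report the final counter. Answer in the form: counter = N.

counter = 10

step 1: T0 LOAD ⇒ load; ctr=5 reg=5
step 2: T1 LOAD ⇒ load; ctr=5 reg=5
step 3: T1 CAS ⇒ ok; ctr=6 reg=5
step 4: T2 LOAD ⇒ load; ctr=6 reg=6
step 5: T1 LOAD ⇒ load; ctr=6 reg=6
step 6: T1 CAS ⇒ ok; ctr=7 reg=6
step 7: T3 LOAD ⇒ load; ctr=7 reg=7
step 8: T0 CAS ⇒ retry; ctr=7 reg=5
step 9: T0 LOAD ⇒ load; ctr=7 reg=7
step 10: T3 CAS ⇒ ok; ctr=8 reg=7
step 11: T0 CAS ⇒ retry; ctr=8 reg=7
step 12: T2 CAS ⇒ retry; ctr=8 reg=6
step 13: T1 LOAD ⇒ load; ctr=8 reg=8
step 14: T1 CAS ⇒ ok; ctr=9 reg=8
step 15: T2 LOAD ⇒ load; ctr=9 reg=9
step 16: T2 CAS ⇒ ok; ctr=10 reg=9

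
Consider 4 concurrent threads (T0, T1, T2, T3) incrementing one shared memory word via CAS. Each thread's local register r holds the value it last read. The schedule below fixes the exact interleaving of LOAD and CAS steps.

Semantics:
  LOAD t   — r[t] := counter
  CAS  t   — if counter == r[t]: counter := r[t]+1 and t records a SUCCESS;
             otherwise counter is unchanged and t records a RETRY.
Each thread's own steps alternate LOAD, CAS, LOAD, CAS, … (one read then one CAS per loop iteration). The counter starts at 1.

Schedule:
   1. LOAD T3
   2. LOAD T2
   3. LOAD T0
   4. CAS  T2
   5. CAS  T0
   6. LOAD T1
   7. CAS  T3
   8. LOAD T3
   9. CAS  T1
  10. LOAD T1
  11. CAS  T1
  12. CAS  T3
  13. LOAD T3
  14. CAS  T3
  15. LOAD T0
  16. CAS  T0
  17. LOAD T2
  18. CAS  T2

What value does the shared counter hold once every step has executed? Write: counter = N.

   1) LOAD T3:  M=1  r_T3=1
   2) LOAD T2:  M=1  r_T2=1
   3) LOAD T0:  M=1  r_T0=1
   4) CAS  T2:  M=2  r_T2=1 ✓
   5) CAS  T0:  M=2  r_T0=1 ✗
   6) LOAD T1:  M=2  r_T1=2
   7) CAS  T3:  M=2  r_T3=1 ✗
   8) LOAD T3:  M=2  r_T3=2
   9) CAS  T1:  M=3  r_T1=2 ✓
  10) LOAD T1:  M=3  r_T1=3
  11) CAS  T1:  M=4  r_T1=3 ✓
  12) CAS  T3:  M=4  r_T3=2 ✗
  13) LOAD T3:  M=4  r_T3=4
  14) CAS  T3:  M=5  r_T3=4 ✓
  15) LOAD T0:  M=5  r_T0=5
  16) CAS  T0:  M=6  r_T0=5 ✓
  17) LOAD T2:  M=6  r_T2=6
  18) CAS  T2:  M=7  r_T2=6 ✓

counter = 7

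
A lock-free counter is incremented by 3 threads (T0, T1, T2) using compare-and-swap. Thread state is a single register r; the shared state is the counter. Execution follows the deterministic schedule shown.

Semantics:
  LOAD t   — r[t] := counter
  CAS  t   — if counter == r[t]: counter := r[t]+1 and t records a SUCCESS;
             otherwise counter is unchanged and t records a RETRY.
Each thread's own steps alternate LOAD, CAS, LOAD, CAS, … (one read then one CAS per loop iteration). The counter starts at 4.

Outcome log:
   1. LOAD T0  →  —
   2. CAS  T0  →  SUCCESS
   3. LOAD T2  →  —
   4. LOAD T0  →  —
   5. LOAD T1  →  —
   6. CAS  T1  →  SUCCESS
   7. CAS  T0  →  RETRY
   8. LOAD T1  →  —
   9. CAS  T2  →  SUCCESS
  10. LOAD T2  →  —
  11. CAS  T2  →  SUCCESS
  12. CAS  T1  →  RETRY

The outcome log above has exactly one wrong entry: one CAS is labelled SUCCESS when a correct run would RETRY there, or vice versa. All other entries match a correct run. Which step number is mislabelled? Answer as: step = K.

Re-executing:
   1) LOAD T0:  M=4  r_T0=4
   2) CAS  T0:  M=5  r_T0=4 ✓
   3) LOAD T2:  M=5  r_T2=5
   4) LOAD T0:  M=5  r_T0=5
   5) LOAD T1:  M=5  r_T1=5
   6) CAS  T1:  M=6  r_T1=5 ✓
   7) CAS  T0:  M=6  r_T0=5 ✗
   8) LOAD T1:  M=6  r_T1=6
   9) CAS  T2:  M=6  r_T2=5 ✗
  10) LOAD T2:  M=6  r_T2=6
  11) CAS  T2:  M=7  r_T2=6 ✓
  12) CAS  T1:  M=7  r_T1=6 ✗
Flip is step 9.

step = 9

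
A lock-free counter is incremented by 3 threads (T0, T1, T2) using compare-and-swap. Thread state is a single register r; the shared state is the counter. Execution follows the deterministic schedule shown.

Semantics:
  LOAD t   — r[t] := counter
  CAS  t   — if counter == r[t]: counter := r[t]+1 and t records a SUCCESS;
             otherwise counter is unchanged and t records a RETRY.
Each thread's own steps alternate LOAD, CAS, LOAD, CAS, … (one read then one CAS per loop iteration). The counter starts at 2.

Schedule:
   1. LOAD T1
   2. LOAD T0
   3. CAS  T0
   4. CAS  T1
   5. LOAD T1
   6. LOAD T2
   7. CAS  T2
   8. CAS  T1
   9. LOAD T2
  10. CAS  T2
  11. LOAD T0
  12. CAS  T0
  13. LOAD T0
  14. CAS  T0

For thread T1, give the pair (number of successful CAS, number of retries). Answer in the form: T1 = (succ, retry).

T1 = (0, 2)

T1 LOAD — after: cnt=2, r=2 — load
T0 LOAD — after: cnt=2, r=2 — load
T0 CAS — after: cnt=3, r=2 — ok
T1 CAS — after: cnt=3, r=2 — retry
T1 LOAD — after: cnt=3, r=3 — load
T2 LOAD — after: cnt=3, r=3 — load
T2 CAS — after: cnt=4, r=3 — ok
T1 CAS — after: cnt=4, r=3 — retry
T2 LOAD — after: cnt=4, r=4 — load
T2 CAS — after: cnt=5, r=4 — ok
T0 LOAD — after: cnt=5, r=5 — load
T0 CAS — after: cnt=6, r=5 — ok
T0 LOAD — after: cnt=6, r=6 — load
T0 CAS — after: cnt=7, r=6 — ok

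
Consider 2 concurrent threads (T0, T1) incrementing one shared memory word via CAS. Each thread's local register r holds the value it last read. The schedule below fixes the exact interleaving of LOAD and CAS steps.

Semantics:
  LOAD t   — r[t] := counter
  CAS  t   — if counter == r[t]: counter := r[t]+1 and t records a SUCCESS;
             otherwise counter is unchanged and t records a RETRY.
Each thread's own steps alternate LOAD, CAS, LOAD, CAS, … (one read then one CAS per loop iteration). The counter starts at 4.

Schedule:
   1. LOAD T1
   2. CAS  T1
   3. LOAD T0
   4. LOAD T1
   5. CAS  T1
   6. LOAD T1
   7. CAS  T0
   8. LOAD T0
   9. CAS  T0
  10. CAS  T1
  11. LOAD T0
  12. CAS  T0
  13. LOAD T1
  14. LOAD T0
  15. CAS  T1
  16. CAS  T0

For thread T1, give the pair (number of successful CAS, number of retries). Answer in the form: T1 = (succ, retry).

step 1: T1 LOAD ⇒ load; ctr=4 reg=4
step 2: T1 CAS ⇒ ok; ctr=5 reg=4
step 3: T0 LOAD ⇒ load; ctr=5 reg=5
step 4: T1 LOAD ⇒ load; ctr=5 reg=5
step 5: T1 CAS ⇒ ok; ctr=6 reg=5
step 6: T1 LOAD ⇒ load; ctr=6 reg=6
step 7: T0 CAS ⇒ retry; ctr=6 reg=5
step 8: T0 LOAD ⇒ load; ctr=6 reg=6
step 9: T0 CAS ⇒ ok; ctr=7 reg=6
step 10: T1 CAS ⇒ retry; ctr=7 reg=6
step 11: T0 LOAD ⇒ load; ctr=7 reg=7
step 12: T0 CAS ⇒ ok; ctr=8 reg=7
step 13: T1 LOAD ⇒ load; ctr=8 reg=8
step 14: T0 LOAD ⇒ load; ctr=8 reg=8
step 15: T1 CAS ⇒ ok; ctr=9 reg=8
step 16: T0 CAS ⇒ retry; ctr=9 reg=8

T1 = (3, 1)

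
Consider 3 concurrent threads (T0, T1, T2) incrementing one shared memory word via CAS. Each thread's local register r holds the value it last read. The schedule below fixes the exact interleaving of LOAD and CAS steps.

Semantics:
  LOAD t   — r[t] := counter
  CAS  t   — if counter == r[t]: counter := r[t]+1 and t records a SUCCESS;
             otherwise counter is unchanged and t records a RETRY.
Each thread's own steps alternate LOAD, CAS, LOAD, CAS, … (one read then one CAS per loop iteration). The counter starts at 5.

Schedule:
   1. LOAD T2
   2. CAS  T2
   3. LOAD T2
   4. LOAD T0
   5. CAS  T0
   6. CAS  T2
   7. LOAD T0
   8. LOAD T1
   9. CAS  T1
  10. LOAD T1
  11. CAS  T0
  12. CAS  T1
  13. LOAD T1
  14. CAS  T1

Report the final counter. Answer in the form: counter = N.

counter = 10

1. LOAD T2 → mem=5 r[T2]=5 [LOAD]
2. CAS T2 → mem=6 r[T2]=5 [OK]
3. LOAD T2 → mem=6 r[T2]=6 [LOAD]
4. LOAD T0 → mem=6 r[T0]=6 [LOAD]
5. CAS T0 → mem=7 r[T0]=6 [OK]
6. CAS T2 → mem=7 r[T2]=6 [RETRY]
7. LOAD T0 → mem=7 r[T0]=7 [LOAD]
8. LOAD T1 → mem=7 r[T1]=7 [LOAD]
9. CAS T1 → mem=8 r[T1]=7 [OK]
10. LOAD T1 → mem=8 r[T1]=8 [LOAD]
11. CAS T0 → mem=8 r[T0]=7 [RETRY]
12. CAS T1 → mem=9 r[T1]=8 [OK]
13. LOAD T1 → mem=9 r[T1]=9 [LOAD]
14. CAS T1 → mem=10 r[T1]=9 [OK]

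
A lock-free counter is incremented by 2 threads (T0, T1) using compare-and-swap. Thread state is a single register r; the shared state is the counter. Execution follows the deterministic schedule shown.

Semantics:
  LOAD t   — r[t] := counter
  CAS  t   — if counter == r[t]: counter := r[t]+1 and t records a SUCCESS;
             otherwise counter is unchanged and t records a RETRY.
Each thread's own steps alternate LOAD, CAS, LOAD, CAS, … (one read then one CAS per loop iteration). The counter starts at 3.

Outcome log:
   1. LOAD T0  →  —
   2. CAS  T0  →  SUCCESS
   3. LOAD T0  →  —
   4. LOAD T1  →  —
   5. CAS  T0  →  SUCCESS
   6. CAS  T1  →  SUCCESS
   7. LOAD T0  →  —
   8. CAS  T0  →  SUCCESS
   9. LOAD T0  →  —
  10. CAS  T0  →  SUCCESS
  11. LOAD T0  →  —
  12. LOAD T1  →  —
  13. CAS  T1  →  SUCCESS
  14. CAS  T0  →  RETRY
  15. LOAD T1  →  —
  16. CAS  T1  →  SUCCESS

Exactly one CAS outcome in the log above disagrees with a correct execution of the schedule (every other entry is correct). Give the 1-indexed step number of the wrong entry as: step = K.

Reference trace:
#1 T0 reads 3
#2 T0 CAS(3→4) writes; counter now 4
#3 T0 reads 4
#4 T1 reads 4
#5 T0 CAS(4→5) writes; counter now 5
#6 T1 CAS(4→5) fails; counter now 5
#7 T0 reads 5
#8 T0 CAS(5→6) writes; counter now 6
#9 T0 reads 6
#10 T0 CAS(6→7) writes; counter now 7
#11 T0 reads 7
#12 T1 reads 7
#13 T1 CAS(7→8) writes; counter now 8
#14 T0 CAS(7→8) fails; counter now 8
#15 T1 reads 8
#16 T1 CAS(8→9) writes; counter now 9
Log disagrees first at step 6.

step = 6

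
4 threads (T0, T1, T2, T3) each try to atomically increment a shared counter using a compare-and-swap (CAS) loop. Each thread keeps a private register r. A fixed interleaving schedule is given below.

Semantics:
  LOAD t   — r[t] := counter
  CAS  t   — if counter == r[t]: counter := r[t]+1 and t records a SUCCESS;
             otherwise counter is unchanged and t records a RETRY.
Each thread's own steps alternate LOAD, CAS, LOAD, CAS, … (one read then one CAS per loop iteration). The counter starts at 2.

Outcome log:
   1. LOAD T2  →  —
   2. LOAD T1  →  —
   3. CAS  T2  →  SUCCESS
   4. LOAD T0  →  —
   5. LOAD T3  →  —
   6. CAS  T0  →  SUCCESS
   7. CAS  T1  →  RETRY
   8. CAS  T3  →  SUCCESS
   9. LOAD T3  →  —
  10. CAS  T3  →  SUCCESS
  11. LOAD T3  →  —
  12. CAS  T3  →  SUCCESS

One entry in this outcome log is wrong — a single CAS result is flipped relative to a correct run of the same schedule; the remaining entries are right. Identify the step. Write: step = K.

Correct run:
[1] T2.load  rd  (counter 2, T2.r 2)
[2] T1.load  rd  (counter 2, T1.r 2)
[3] T2.cas  hit  (counter 3, T2.r 2)
[4] T0.load  rd  (counter 3, T0.r 3)
[5] T3.load  rd  (counter 3, T3.r 3)
[6] T0.cas  hit  (counter 4, T0.r 3)
[7] T1.cas  miss  (counter 4, T1.r 2)
[8] T3.cas  miss  (counter 4, T3.r 3)
[9] T3.load  rd  (counter 4, T3.r 4)
[10] T3.cas  hit  (counter 5, T3.r 4)
[11] T3.load  rd  (counter 5, T3.r 5)
[12] T3.cas  hit  (counter 6, T3.r 5)
Log disagrees first at step 8.

step = 8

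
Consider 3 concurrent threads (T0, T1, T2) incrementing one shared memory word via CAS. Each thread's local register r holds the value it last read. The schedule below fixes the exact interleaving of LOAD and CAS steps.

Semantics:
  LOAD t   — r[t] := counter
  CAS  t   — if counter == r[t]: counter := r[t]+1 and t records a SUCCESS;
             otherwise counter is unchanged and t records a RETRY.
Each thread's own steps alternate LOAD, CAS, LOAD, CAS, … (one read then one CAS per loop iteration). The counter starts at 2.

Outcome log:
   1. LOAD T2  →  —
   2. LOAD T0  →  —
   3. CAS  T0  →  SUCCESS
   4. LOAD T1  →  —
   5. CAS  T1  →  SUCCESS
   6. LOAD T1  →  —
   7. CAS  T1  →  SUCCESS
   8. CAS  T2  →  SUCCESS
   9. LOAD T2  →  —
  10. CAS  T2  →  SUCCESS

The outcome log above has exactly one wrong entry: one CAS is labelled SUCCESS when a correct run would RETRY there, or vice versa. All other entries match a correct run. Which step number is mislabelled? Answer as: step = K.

Re-executing:
[1] T2.load  rd  (counter 2, T2.r 2)
[2] T0.load  rd  (counter 2, T0.r 2)
[3] T0.cas  hit  (counter 3, T0.r 2)
[4] T1.load  rd  (counter 3, T1.r 3)
[5] T1.cas  hit  (counter 4, T1.r 3)
[6] T1.load  rd  (counter 4, T1.r 4)
[7] T1.cas  hit  (counter 5, T1.r 4)
[8] T2.cas  miss  (counter 5, T2.r 2)
[9] T2.load  rd  (counter 5, T2.r 5)
[10] T2.cas  hit  (counter 6, T2.r 5)
Mismatch at 8.

step = 8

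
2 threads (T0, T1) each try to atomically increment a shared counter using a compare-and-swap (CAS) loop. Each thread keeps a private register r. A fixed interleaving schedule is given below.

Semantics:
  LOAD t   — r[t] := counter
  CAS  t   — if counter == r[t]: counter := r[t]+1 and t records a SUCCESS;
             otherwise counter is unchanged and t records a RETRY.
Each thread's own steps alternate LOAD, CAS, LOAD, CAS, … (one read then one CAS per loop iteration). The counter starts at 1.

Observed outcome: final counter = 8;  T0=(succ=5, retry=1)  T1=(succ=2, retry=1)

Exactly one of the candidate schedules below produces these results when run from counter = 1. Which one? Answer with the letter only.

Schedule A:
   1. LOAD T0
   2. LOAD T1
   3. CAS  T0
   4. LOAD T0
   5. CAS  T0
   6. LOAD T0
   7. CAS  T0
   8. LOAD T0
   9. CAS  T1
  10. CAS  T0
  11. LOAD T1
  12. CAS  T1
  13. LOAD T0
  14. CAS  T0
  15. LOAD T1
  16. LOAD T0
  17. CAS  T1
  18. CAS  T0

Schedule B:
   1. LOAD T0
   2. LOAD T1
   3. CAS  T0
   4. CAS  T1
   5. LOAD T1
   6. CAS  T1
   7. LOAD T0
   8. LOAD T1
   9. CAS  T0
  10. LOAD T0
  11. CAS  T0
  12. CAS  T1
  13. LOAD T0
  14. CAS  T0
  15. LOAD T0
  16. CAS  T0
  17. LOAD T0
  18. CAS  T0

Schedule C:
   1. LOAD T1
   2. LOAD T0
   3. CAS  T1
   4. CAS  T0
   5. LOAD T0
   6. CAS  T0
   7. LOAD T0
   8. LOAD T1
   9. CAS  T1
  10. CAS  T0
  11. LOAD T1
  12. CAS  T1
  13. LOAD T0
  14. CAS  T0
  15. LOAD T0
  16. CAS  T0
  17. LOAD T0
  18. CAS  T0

Simulating candidate A:
1. LOAD T0 → mem=1 r[T0]=1 [LOAD]
2. LOAD T1 → mem=1 r[T1]=1 [LOAD]
3. CAS T0 → mem=2 r[T0]=1 [OK]
4. LOAD T0 → mem=2 r[T0]=2 [LOAD]
5. CAS T0 → mem=3 r[T0]=2 [OK]
6. LOAD T0 → mem=3 r[T0]=3 [LOAD]
7. CAS T0 → mem=4 r[T0]=3 [OK]
8. LOAD T0 → mem=4 r[T0]=4 [LOAD]
9. CAS T1 → mem=4 r[T1]=1 [RETRY]
10. CAS T0 → mem=5 r[T0]=4 [OK]
11. LOAD T1 → mem=5 r[T1]=5 [LOAD]
12. CAS T1 → mem=6 r[T1]=5 [OK]
13. LOAD T0 → mem=6 r[T0]=6 [LOAD]
14. CAS T0 → mem=7 r[T0]=6 [OK]
15. LOAD T1 → mem=7 r[T1]=7 [LOAD]
16. LOAD T0 → mem=7 r[T0]=7 [LOAD]
17. CAS T1 → mem=8 r[T1]=7 [OK]
18. CAS T0 → mem=8 r[T0]=7 [RETRY]

A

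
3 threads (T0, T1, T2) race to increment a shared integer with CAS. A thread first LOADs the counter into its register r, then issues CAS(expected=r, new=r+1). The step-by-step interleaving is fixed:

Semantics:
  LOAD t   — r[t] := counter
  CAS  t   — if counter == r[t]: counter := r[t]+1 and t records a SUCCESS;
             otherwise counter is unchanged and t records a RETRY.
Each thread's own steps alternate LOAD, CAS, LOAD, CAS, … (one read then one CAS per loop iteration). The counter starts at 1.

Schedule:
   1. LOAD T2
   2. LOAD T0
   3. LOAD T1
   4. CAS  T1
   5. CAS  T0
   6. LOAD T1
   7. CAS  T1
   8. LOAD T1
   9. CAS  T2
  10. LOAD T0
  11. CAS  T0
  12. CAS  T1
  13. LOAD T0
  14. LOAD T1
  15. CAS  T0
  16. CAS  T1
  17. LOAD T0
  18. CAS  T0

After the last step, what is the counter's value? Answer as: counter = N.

[1] T2.load  rd  (counter 1, T2.r 1)
[2] T0.load  rd  (counter 1, T0.r 1)
[3] T1.load  rd  (counter 1, T1.r 1)
[4] T1.cas  hit  (counter 2, T1.r 1)
[5] T0.cas  miss  (counter 2, T0.r 1)
[6] T1.load  rd  (counter 2, T1.r 2)
[7] T1.cas  hit  (counter 3, T1.r 2)
[8] T1.load  rd  (counter 3, T1.r 3)
[9] T2.cas  miss  (counter 3, T2.r 1)
[10] T0.load  rd  (counter 3, T0.r 3)
[11] T0.cas  hit  (counter 4, T0.r 3)
[12] T1.cas  miss  (counter 4, T1.r 3)
[13] T0.load  rd  (counter 4, T0.r 4)
[14] T1.load  rd  (counter 4, T1.r 4)
[15] T0.cas  hit  (counter 5, T0.r 4)
[16] T1.cas  miss  (counter 5, T1.r 4)
[17] T0.load  rd  (counter 5, T0.r 5)
[18] T0.cas  hit  (counter 6, T0.r 5)

counter = 6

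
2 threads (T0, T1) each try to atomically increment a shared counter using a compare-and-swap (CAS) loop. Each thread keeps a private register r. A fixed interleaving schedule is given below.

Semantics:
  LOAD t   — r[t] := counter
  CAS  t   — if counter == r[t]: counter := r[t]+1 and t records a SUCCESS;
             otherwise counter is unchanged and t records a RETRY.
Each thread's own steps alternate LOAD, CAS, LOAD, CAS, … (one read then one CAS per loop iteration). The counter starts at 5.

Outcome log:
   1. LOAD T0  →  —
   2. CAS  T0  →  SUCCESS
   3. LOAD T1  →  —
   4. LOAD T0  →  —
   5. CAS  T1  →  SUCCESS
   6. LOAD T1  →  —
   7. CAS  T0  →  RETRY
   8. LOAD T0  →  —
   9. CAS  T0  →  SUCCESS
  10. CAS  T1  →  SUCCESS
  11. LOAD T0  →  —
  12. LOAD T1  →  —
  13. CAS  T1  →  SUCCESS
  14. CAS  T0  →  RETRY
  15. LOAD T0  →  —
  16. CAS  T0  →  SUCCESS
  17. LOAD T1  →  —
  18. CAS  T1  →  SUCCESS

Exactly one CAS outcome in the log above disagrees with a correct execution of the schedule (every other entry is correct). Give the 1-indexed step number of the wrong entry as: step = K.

Re-executing:
step 1: T0 LOAD ⇒ load; ctr=5 reg=5
step 2: T0 CAS ⇒ ok; ctr=6 reg=5
step 3: T1 LOAD ⇒ load; ctr=6 reg=6
step 4: T0 LOAD ⇒ load; ctr=6 reg=6
step 5: T1 CAS ⇒ ok; ctr=7 reg=6
step 6: T1 LOAD ⇒ load; ctr=7 reg=7
step 7: T0 CAS ⇒ retry; ctr=7 reg=6
step 8: T0 LOAD ⇒ load; ctr=7 reg=7
step 9: T0 CAS ⇒ ok; ctr=8 reg=7
step 10: T1 CAS ⇒ retry; ctr=8 reg=7
step 11: T0 LOAD ⇒ load; ctr=8 reg=8
step 12: T1 LOAD ⇒ load; ctr=8 reg=8
step 13: T1 CAS ⇒ ok; ctr=9 reg=8
step 14: T0 CAS ⇒ retry; ctr=9 reg=8
step 15: T0 LOAD ⇒ load; ctr=9 reg=9
step 16: T0 CAS ⇒ ok; ctr=10 reg=9
step 17: T1 LOAD ⇒ load; ctr=10 reg=10
step 18: T1 CAS ⇒ ok; ctr=11 reg=10
Mismatch at 10.

step = 10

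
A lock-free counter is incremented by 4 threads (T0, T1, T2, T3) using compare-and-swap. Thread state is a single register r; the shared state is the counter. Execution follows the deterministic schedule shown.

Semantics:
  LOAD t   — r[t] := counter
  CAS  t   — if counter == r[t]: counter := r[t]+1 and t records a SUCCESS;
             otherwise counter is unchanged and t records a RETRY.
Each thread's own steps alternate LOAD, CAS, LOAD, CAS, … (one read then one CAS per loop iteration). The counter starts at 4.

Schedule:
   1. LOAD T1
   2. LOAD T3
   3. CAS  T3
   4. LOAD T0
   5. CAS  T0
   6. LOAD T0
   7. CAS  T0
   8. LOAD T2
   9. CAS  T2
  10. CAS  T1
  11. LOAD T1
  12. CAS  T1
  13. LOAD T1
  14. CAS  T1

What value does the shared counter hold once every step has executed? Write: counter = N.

counter = 10

T1 LOAD — after: cnt=4, r=4 — load
T3 LOAD — after: cnt=4, r=4 — load
T3 CAS — after: cnt=5, r=4 — ok
T0 LOAD — after: cnt=5, r=5 — load
T0 CAS — after: cnt=6, r=5 — ok
T0 LOAD — after: cnt=6, r=6 — load
T0 CAS — after: cnt=7, r=6 — ok
T2 LOAD — after: cnt=7, r=7 — load
T2 CAS — after: cnt=8, r=7 — ok
T1 CAS — after: cnt=8, r=4 — retry
T1 LOAD — after: cnt=8, r=8 — load
T1 CAS — after: cnt=9, r=8 — ok
T1 LOAD — after: cnt=9, r=9 — load
T1 CAS — after: cnt=10, r=9 — ok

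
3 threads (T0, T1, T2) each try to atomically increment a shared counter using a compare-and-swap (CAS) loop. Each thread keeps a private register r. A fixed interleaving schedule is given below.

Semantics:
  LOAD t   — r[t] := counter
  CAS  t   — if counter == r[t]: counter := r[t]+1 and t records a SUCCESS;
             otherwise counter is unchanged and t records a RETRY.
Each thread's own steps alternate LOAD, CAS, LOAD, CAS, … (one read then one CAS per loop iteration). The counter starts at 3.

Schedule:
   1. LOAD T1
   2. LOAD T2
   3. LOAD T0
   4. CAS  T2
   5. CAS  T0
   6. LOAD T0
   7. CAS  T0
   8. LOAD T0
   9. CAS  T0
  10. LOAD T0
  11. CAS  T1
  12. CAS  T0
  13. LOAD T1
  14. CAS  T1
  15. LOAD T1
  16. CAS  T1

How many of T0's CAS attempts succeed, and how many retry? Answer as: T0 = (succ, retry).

T0 = (3, 1)

step 1: T1 LOAD ⇒ load; ctr=3 reg=3
step 2: T2 LOAD ⇒ load; ctr=3 reg=3
step 3: T0 LOAD ⇒ load; ctr=3 reg=3
step 4: T2 CAS ⇒ ok; ctr=4 reg=3
step 5: T0 CAS ⇒ retry; ctr=4 reg=3
step 6: T0 LOAD ⇒ load; ctr=4 reg=4
step 7: T0 CAS ⇒ ok; ctr=5 reg=4
step 8: T0 LOAD ⇒ load; ctr=5 reg=5
step 9: T0 CAS ⇒ ok; ctr=6 reg=5
step 10: T0 LOAD ⇒ load; ctr=6 reg=6
step 11: T1 CAS ⇒ retry; ctr=6 reg=3
step 12: T0 CAS ⇒ ok; ctr=7 reg=6
step 13: T1 LOAD ⇒ load; ctr=7 reg=7
step 14: T1 CAS ⇒ ok; ctr=8 reg=7
step 15: T1 LOAD ⇒ load; ctr=8 reg=8
step 16: T1 CAS ⇒ ok; ctr=9 reg=8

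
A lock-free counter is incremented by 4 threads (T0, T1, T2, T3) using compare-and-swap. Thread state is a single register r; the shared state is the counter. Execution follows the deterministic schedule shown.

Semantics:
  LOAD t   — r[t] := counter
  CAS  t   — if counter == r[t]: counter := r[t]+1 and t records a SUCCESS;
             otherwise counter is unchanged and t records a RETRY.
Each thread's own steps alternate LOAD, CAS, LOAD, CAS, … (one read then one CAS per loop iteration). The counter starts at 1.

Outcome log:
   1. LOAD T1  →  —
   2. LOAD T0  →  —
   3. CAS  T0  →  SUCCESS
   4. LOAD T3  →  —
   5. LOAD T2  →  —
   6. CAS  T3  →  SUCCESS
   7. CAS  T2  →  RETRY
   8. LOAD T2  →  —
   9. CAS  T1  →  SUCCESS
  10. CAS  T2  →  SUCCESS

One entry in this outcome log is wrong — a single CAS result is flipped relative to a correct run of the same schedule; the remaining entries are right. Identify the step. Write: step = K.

step = 9

Correct run:
#1 T1 reads 1
#2 T0 reads 1
#3 T0 CAS(1→2) writes; counter now 2
#4 T3 reads 2
#5 T2 reads 2
#6 T3 CAS(2→3) writes; counter now 3
#7 T2 CAS(2→3) fails; counter now 3
#8 T2 reads 3
#9 T1 CAS(1→2) fails; counter now 3
#10 T2 CAS(3→4) writes; counter now 4
Mismatch at 9.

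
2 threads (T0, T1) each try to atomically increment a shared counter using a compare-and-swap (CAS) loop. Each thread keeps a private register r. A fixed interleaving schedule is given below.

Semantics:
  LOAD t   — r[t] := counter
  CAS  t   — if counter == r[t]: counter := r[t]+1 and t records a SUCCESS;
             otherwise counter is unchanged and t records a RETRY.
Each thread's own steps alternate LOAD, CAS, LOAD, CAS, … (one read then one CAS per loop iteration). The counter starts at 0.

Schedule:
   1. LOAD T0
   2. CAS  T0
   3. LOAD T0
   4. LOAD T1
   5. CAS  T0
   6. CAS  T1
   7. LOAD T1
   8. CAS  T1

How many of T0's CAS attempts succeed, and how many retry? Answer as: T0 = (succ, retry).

T0 = (2, 0)

step 1: T0 LOAD ⇒ load; ctr=0 reg=0
step 2: T0 CAS ⇒ ok; ctr=1 reg=0
step 3: T0 LOAD ⇒ load; ctr=1 reg=1
step 4: T1 LOAD ⇒ load; ctr=1 reg=1
step 5: T0 CAS ⇒ ok; ctr=2 reg=1
step 6: T1 CAS ⇒ retry; ctr=2 reg=1
step 7: T1 LOAD ⇒ load; ctr=2 reg=2
step 8: T1 CAS ⇒ ok; ctr=3 reg=2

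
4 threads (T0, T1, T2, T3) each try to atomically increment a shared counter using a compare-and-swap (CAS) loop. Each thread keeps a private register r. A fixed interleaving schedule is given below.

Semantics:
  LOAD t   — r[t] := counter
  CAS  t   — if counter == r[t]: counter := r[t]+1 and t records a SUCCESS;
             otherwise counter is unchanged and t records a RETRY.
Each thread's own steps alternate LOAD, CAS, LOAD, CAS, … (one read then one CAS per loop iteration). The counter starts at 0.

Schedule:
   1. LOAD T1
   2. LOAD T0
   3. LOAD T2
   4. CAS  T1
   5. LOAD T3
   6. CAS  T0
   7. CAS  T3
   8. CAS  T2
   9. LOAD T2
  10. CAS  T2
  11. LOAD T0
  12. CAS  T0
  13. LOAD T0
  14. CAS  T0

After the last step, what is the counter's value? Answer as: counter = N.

counter = 5

   1) LOAD T1:  M=0  r_T1=0
   2) LOAD T0:  M=0  r_T0=0
   3) LOAD T2:  M=0  r_T2=0
   4) CAS  T1:  M=1  r_T1=0 ✓
   5) LOAD T3:  M=1  r_T3=1
   6) CAS  T0:  M=1  r_T0=0 ✗
   7) CAS  T3:  M=2  r_T3=1 ✓
   8) CAS  T2:  M=2  r_T2=0 ✗
   9) LOAD T2:  M=2  r_T2=2
  10) CAS  T2:  M=3  r_T2=2 ✓
  11) LOAD T0:  M=3  r_T0=3
  12) CAS  T0:  M=4  r_T0=3 ✓
  13) LOAD T0:  M=4  r_T0=4
  14) CAS  T0:  M=5  r_T0=4 ✓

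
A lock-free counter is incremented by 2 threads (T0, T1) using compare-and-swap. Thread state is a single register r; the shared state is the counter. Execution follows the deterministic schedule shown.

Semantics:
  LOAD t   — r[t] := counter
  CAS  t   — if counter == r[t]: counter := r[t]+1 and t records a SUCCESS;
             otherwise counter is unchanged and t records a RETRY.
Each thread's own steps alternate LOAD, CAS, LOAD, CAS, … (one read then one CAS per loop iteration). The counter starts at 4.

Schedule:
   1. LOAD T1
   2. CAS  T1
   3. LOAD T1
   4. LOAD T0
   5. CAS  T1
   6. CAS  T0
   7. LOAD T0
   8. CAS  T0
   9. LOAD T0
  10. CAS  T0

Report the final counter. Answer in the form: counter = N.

step 1: T1 LOAD ⇒ load; ctr=4 reg=4
step 2: T1 CAS ⇒ ok; ctr=5 reg=4
step 3: T1 LOAD ⇒ load; ctr=5 reg=5
step 4: T0 LOAD ⇒ load; ctr=5 reg=5
step 5: T1 CAS ⇒ ok; ctr=6 reg=5
step 6: T0 CAS ⇒ retry; ctr=6 reg=5
step 7: T0 LOAD ⇒ load; ctr=6 reg=6
step 8: T0 CAS ⇒ ok; ctr=7 reg=6
step 9: T0 LOAD ⇒ load; ctr=7 reg=7
step 10: T0 CAS ⇒ ok; ctr=8 reg=7

counter = 8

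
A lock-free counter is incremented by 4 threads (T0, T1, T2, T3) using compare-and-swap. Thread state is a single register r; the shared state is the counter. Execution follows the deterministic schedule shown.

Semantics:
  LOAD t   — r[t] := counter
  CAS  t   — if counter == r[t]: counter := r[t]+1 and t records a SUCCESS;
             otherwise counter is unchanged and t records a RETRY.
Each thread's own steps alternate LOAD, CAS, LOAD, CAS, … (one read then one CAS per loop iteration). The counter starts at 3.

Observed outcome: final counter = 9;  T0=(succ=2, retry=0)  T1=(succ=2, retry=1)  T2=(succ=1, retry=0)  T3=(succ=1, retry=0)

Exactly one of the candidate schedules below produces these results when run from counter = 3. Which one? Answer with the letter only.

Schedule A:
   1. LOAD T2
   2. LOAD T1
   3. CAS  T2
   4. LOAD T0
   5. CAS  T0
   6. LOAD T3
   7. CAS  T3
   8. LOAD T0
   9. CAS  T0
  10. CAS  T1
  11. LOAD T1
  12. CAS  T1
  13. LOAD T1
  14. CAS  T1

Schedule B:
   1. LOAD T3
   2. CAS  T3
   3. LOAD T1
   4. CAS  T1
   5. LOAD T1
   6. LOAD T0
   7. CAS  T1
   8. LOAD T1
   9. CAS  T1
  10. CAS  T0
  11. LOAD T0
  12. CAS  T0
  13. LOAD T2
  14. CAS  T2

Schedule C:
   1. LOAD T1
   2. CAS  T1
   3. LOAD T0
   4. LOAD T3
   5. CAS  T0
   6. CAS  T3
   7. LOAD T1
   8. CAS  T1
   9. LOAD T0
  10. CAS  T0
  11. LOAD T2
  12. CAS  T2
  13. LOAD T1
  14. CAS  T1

Tracing schedule A:
T2 LOAD — after: cnt=3, r=3 — load
T1 LOAD — after: cnt=3, r=3 — load
T2 CAS — after: cnt=4, r=3 — ok
T0 LOAD — after: cnt=4, r=4 — load
T0 CAS — after: cnt=5, r=4 — ok
T3 LOAD — after: cnt=5, r=5 — load
T3 CAS — after: cnt=6, r=5 — ok
T0 LOAD — after: cnt=6, r=6 — load
T0 CAS — after: cnt=7, r=6 — ok
T1 CAS — after: cnt=7, r=3 — retry
T1 LOAD — after: cnt=7, r=7 — load
T1 CAS — after: cnt=8, r=7 — ok
T1 LOAD — after: cnt=8, r=8 — load
T1 CAS — after: cnt=9, r=8 — ok

A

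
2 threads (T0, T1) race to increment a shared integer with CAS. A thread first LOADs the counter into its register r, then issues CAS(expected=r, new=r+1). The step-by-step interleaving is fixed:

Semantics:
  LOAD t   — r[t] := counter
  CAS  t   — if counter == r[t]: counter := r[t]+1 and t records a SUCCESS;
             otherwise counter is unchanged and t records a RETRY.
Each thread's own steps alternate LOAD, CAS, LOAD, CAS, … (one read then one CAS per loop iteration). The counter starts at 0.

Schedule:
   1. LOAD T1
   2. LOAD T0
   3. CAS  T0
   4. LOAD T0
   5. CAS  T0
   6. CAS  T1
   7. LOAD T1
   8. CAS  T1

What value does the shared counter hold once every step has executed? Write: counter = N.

#1 T1 reads 0
#2 T0 reads 0
#3 T0 CAS(0→1) writes; counter now 1
#4 T0 reads 1
#5 T0 CAS(1→2) writes; counter now 2
#6 T1 CAS(0→1) fails; counter now 2
#7 T1 reads 2
#8 T1 CAS(2→3) writes; counter now 3

counter = 3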